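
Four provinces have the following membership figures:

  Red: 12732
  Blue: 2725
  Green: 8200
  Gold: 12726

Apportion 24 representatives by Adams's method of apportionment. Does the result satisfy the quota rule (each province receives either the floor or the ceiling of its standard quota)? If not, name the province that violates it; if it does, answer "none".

Standard quotas: Red 8.399, Blue 1.798, Green 5.409, Gold 8.395.
Adams allocation: Red 8, Blue 2, Green 6, Gold 8.
Every allocation lies between the lower and upper quota.

none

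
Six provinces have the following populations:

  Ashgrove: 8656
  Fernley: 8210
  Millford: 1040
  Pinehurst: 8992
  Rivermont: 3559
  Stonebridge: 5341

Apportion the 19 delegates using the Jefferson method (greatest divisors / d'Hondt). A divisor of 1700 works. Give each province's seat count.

With modified divisor 1700: modified quotas Ashgrove 5.092, Fernley 4.829, Millford 0.612, Pinehurst 5.289, Rivermont 2.094, Stonebridge 3.142.
Rounding down: Ashgrove 5, Fernley 4, Millford 0, Pinehurst 5, Rivermont 2, Stonebridge 3 (total 19).

Ashgrove=5, Fernley=4, Millford=0, Pinehurst=5, Rivermont=2, Stonebridge=3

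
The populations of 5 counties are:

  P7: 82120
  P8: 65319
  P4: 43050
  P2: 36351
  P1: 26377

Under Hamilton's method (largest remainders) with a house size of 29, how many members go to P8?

8

Total 253217; standard divisor 253217/29 ≈ 8731.621.
Standard quotas: P7 9.4049, P8 7.4807, P4 4.9304, P2 4.1631, P1 3.0209.
Lower quotas: P7 9, P8 7, P4 4, P2 4, P1 3 (sum 27, leaving 2 seats).
Remainders in descending order: P4 0.9304, P8 0.4807, P7 0.4049, P2 0.1631, P1 0.0209.
The surplus seats go to P4, P8.
P8 receives 8.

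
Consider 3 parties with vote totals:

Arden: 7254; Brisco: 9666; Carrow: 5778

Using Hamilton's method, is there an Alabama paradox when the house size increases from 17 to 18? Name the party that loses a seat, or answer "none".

none

At 17 seats: Arden 6, Brisco 7, Carrow 4.
At 18 seats: Arden 6, Brisco 8, Carrow 4.
No party's allocation decreased.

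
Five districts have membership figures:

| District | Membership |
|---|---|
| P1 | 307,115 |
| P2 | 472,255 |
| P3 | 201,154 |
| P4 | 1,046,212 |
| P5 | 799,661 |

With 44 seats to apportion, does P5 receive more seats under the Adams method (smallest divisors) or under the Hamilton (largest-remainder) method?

Adams: P1 5, P2 8, P3 3, P4 16, P5 12.
Hamilton: P1 5, P2 7, P3 3, P4 16, P5 13.
P5 gets 12 under Adams and 13 under Hamilton.

Hamilton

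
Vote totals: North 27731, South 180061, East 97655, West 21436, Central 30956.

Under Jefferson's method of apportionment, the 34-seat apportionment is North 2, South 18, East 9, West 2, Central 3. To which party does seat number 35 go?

Priority for the next seat is population ÷ (current seats + 1).
Priorities: North 9243.667, South 9476.895, East 9765.500, West 7145.333, Central 7739.000.
Highest priority: East.

East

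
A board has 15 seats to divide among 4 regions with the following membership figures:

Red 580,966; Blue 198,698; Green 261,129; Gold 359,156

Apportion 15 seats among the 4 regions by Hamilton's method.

Standard divisor: 1399949 ÷ 15 ≈ 93329.933.
Standard quotas: Red 6.2249, Blue 2.1290, Green 2.7979, Gold 3.8482.
Lower quotas: Red 6, Blue 2, Green 2, Gold 3 (sum 13, leaving 2 seats).
Remainders in descending order: Gold 0.8482, Green 0.7979, Red 0.2249, Blue 0.1290.
The surplus seats go to Gold, Green.

Red 6, Blue 2, Green 3, Gold 4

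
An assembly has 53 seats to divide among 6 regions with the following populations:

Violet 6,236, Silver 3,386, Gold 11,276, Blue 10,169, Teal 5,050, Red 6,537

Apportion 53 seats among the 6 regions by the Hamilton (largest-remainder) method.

Violet: 8; Silver: 4; Gold: 14; Blue: 13; Teal: 6; Red: 8

Total 42654; standard divisor 42654/53 ≈ 804.792.
Standard quotas: Violet 7.7486, Silver 4.2073, Gold 14.0111, Blue 12.6356, Teal 6.2749, Red 8.1226.
Lower quotas: Violet 7, Silver 4, Gold 14, Blue 12, Teal 6, Red 8 (sum 51, leaving 2 seats).
Remainders in descending order: Violet 0.7486, Blue 0.6356, Teal 0.2749, Silver 0.2073, Red 0.1226, Gold 0.0111.
Largest remainders: Violet, Blue receive the extra seats.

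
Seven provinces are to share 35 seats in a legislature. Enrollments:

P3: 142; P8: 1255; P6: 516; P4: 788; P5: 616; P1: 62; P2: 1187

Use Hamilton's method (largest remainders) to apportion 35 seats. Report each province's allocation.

Total 4566; standard divisor 4566/35 ≈ 130.457.
Standard quotas: P3 1.088, P8 9.620, P6 3.955, P4 6.040, P5 4.722, P1 0.475, P2 9.099.
Lower quotas: P3 1, P8 9, P6 3, P4 6, P5 4, P1 0, P2 9 (sum 32, leaving 3 seats).
Remainders in descending order: P6 0.955, P5 0.722, P8 0.620, P1 0.475, P2 0.099, P3 0.088, P4 0.040.
Largest remainders: P6, P5, P8 receive the extra seats.

P3=1, P8=10, P6=4, P4=6, P5=5, P1=0, P2=9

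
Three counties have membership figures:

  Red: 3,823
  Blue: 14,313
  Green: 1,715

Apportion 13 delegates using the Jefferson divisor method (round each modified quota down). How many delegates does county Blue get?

Standard divisor 19851/13 ≈ 1527; standard quotas: Red 2.504, Blue 9.373, Green 1.123.
Rounding down gives 2, 9, 1 = 12 seats, so the divisor must be adjusted.
With modified divisor 1400: modified quotas Red 2.731, Blue 10.224, Green 1.225.
Rounding down: Red 2, Blue 10, Green 1 (total 13).
Blue receives 10.

10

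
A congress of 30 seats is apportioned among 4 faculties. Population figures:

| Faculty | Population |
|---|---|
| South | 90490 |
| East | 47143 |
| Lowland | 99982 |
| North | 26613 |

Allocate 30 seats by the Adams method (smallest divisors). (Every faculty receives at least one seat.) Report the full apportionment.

South: 10, East: 6, Lowland: 11, North: 3

Standard divisor 264228/30 ≈ 8807.6; standard quotas: South 10.274, East 5.353, Lowland 11.352, North 3.022.
Rounding up gives 11, 6, 12, 4 = 33 seats, so the divisor must be adjusted.
With modified divisor 9300: modified quotas South 9.730, East 5.069, Lowland 10.751, North 2.862.
Rounding up: South 10, East 6, Lowland 11, North 3 (total 30).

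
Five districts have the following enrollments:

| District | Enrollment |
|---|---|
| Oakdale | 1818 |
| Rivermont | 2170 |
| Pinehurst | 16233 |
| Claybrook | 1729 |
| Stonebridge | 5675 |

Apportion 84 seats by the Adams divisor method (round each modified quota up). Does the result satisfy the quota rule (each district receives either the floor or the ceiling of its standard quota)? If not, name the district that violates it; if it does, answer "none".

Pinehurst

Standard quotas: Oakdale 5.528, Rivermont 6.598, Pinehurst 49.360, Claybrook 5.257, Stonebridge 17.256.
Adams allocation: Oakdale 6, Rivermont 7, Pinehurst 48, Claybrook 6, Stonebridge 17.
Pinehurst has quota 49.360 (lower 49, upper 50) but receives 48 — outside the quota interval.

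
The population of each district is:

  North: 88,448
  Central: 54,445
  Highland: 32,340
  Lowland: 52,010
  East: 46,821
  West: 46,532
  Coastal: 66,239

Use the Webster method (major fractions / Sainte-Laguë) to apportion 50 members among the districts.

Standard divisor 386835/50 ≈ 7736.7; standard quotas: North 11.432, Central 7.037, Highland 4.180, Lowland 6.723, East 6.052, West 6.014, Coastal 8.562.
Rounding to the nearest integer gives North 11, Central 7, Highland 4, Lowland 7, East 6, West 6, Coastal 9 — total 50, matching the house size, so no adjustment is needed.

North 11, Central 7, Highland 4, Lowland 7, East 6, West 6, Coastal 9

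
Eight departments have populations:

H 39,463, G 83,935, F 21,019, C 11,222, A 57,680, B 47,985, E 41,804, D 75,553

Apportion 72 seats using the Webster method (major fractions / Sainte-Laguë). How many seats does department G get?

Standard divisor 378661/72 ≈ 5259.181; standard quotas: H 7.504, G 15.960, F 3.997, C 2.134, A 10.967, B 9.124, E 7.949, D 14.366.
Rounding to the nearest integer gives H 8, G 16, F 4, C 2, A 11, B 9, E 8, D 14 — total 72, matching the house size, so no adjustment is needed.
G receives 16.

16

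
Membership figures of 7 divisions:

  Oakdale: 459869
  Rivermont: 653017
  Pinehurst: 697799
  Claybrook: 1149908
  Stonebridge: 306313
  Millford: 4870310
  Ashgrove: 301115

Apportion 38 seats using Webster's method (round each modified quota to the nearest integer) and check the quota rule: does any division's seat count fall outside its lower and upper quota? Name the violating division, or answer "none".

Standard quotas: Oakdale 2.071, Rivermont 2.941, Pinehurst 3.142, Claybrook 5.178, Stonebridge 1.379, Millford 21.932, Ashgrove 1.356.
Webster allocation: Oakdale 2, Rivermont 3, Pinehurst 3, Claybrook 5, Stonebridge 1, Millford 23, Ashgrove 1.
Millford has quota 21.932 (lower 21, upper 22) but receives 23 — outside the quota interval.

Millford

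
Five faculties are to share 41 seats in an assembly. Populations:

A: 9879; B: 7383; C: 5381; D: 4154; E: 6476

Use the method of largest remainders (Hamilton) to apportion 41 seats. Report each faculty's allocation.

A: 12, B: 9, C: 7, D: 5, E: 8

Total 33273; standard divisor 33273/41 ≈ 811.537.
Standard quotas: A 12.1732, B 9.0976, C 6.6306, D 5.1187, E 7.9799.
Lower quotas: A 12, B 9, C 6, D 5, E 7 (sum 39, leaving 2 seats).
Remainders in descending order: E 0.9799, C 0.6306, A 0.1732, D 0.1187, B 0.0976.
The surplus seats go to E, C.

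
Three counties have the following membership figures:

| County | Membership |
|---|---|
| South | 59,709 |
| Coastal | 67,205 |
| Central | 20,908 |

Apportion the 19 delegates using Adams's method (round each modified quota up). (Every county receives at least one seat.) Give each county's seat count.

Standard divisor 147822/19 ≈ 7780.105; standard quotas: South 7.675, Coastal 8.638, Central 2.687.
Rounding up gives 8, 9, 3 = 20 seats, so the divisor must be adjusted.
With modified divisor 8500: modified quotas South 7.025, Coastal 7.906, Central 2.460.
Rounding up: South 8, Coastal 8, Central 3 (total 19).

South: 8; Coastal: 8; Central: 3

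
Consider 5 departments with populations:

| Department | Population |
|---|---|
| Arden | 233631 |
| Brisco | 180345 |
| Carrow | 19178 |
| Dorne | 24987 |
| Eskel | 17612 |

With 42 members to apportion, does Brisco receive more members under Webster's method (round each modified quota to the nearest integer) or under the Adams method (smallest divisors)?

Webster: Arden 20, Brisco 16, Carrow 2, Dorne 2, Eskel 2.
Adams: Arden 20, Brisco 15, Carrow 2, Dorne 3, Eskel 2.
Brisco gets 16 under Webster and 15 under Adams.

Webster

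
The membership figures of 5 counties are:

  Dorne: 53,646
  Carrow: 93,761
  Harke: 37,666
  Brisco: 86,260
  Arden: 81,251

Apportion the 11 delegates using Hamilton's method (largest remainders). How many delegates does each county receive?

Dorne 2; Carrow 3; Harke 1; Brisco 3; Arden 2

The standard divisor is 352584/11 ≈ 32053.091.
Standard quotas: Dorne 1.6737, Carrow 2.9252, Harke 1.1751, Brisco 2.6912, Arden 2.5349.
Lower quotas: Dorne 1, Carrow 2, Harke 1, Brisco 2, Arden 2 (sum 8, leaving 3 seats).
Remainders in descending order: Carrow 0.9252, Brisco 0.6912, Dorne 0.6737, Arden 0.5349, Harke 0.1751.
The surplus seats go to Carrow, Brisco, Dorne.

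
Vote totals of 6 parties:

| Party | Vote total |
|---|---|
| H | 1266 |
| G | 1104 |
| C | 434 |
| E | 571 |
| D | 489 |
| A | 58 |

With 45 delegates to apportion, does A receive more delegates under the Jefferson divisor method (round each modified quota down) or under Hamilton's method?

Hamilton

Jefferson: H 15, G 13, C 5, E 7, D 5, A 0.
Hamilton: H 14, G 13, C 5, E 6, D 6, A 1.
A gets 0 under Jefferson and 1 under Hamilton.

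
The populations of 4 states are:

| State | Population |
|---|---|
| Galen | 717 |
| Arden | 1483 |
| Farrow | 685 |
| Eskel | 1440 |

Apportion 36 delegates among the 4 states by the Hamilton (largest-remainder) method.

Galen 6, Arden 12, Farrow 6, Eskel 12

The standard divisor is 4325/36 ≈ 120.139.
Standard quotas: Galen 5.968, Arden 12.344, Farrow 5.702, Eskel 11.986.
Lower quotas: Galen 5, Arden 12, Farrow 5, Eskel 11 (sum 33, leaving 3 seats).
Remainders in descending order: Eskel 0.986, Galen 0.968, Farrow 0.702, Arden 0.344.
The surplus seats go to Eskel, Galen, Farrow.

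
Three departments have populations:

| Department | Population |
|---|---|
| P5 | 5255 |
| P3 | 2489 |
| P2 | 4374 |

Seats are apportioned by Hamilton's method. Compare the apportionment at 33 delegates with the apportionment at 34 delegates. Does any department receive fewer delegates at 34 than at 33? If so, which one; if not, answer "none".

At 33 seats: P5 14, P3 7, P2 12.
At 34 seats: P5 15, P3 7, P2 12.
No department's allocation decreased.

none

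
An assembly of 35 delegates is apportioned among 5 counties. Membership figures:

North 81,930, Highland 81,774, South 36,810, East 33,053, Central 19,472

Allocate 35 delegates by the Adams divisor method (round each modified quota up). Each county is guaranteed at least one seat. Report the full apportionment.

Standard divisor 253039/35 ≈ 7229.686; standard quotas: North 11.332, Highland 11.311, South 5.092, East 4.572, Central 2.693.
Rounding up gives 12, 12, 6, 5, 3 = 38 seats, so the divisor must be adjusted.
With modified divisor 7800: modified quotas North 10.504, Highland 10.484, South 4.719, East 4.238, Central 2.496.
Rounding up: North 11, Highland 11, South 5, East 5, Central 3 (total 35).

North 11, Highland 11, South 5, East 5, Central 3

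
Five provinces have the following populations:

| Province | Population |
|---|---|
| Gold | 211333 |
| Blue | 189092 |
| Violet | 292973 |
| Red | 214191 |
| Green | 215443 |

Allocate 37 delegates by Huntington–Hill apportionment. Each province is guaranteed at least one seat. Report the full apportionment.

Gold=7, Blue=6, Violet=10, Red=7, Green=7

With divisor 30030: modified quotas Gold 7.037, Blue 6.297, Violet 9.756, Red 7.133, Green 7.174.
Geometric-mean thresholds: Gold √(7·8)=7.483, Blue √(6·7)=6.481, Violet √(9·10)=9.487, Red √(7·8)=7.483, Green √(7·8)=7.483.
Each quota rounded against its threshold gives Gold 7, Blue 6, Violet 10, Red 7, Green 7 (total 37).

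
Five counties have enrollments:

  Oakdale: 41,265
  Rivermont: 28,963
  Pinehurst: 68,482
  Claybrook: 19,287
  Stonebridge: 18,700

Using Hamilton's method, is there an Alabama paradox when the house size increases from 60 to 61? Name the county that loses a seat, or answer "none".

none

At 60 seats: Oakdale 14, Rivermont 10, Pinehurst 23, Claybrook 7, Stonebridge 6.
At 61 seats: Oakdale 14, Rivermont 10, Pinehurst 24, Claybrook 7, Stonebridge 6.
No county's allocation decreased.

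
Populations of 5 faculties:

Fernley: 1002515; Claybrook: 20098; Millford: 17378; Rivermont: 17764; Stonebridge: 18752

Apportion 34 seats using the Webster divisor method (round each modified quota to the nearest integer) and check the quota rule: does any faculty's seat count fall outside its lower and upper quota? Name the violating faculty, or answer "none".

Fernley

Standard quotas: Fernley 31.663, Claybrook 0.635, Millford 0.549, Rivermont 0.561, Stonebridge 0.592.
Webster allocation: Fernley 30, Claybrook 1, Millford 1, Rivermont 1, Stonebridge 1.
Fernley has quota 31.663 (lower 31, upper 32) but receives 30 — outside the quota interval.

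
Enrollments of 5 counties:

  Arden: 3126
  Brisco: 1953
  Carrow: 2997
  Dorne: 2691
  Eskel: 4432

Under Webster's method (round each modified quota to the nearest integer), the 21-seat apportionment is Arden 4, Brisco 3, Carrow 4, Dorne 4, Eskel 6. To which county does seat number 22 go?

Priority for the next seat is population ÷ (current seats + 0.5).
Priorities: Arden 694.667, Brisco 558.000, Carrow 666.000, Dorne 598.000, Eskel 681.846.
Highest priority: Arden.

Arden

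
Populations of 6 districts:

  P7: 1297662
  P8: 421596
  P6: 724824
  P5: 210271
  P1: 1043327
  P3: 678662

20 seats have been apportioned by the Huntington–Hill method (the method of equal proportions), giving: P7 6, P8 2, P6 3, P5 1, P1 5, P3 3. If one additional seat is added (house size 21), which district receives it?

Priority for the next seat is population ÷ (√(s·(s+1))).
Priorities: P7 200233.594, P8 172115.846, P6 209238.666, P5 148684.050, P1 190484.578, P3 195912.844.
Highest priority: P6.

P6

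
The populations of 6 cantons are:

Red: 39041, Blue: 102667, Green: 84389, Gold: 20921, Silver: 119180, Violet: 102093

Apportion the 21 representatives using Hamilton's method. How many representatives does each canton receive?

The standard divisor is 468291/21 ≈ 22299.571.
Standard quotas: Red 1.7508, Blue 4.6040, Green 3.7843, Gold 0.9382, Silver 5.3445, Violet 4.5782.
Lower quotas: Red 1, Blue 4, Green 3, Gold 0, Silver 5, Violet 4 (sum 17, leaving 4 seats).
Remainders in descending order: Gold 0.9382, Green 0.7843, Red 0.7508, Blue 0.6040, Violet 0.5782, Silver 0.3445.
Largest remainders: Gold, Green, Red, Blue receive the extra seats.

Red 2, Blue 5, Green 4, Gold 1, Silver 5, Violet 4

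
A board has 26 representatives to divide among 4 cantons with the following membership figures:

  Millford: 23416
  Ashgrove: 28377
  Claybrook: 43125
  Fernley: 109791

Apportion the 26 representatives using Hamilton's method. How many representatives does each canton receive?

Standard divisor: 204709 ÷ 26 ≈ 7873.423.
Standard quotas: Millford 2.9741, Ashgrove 3.6042, Claybrook 5.4773, Fernley 13.9445.
Lower quotas: Millford 2, Ashgrove 3, Claybrook 5, Fernley 13 (sum 23, leaving 3 seats).
Remainders in descending order: Millford 0.9741, Fernley 0.9445, Ashgrove 0.6042, Claybrook 0.4773.
The surplus seats go to Millford, Fernley, Ashgrove.

Millford 3; Ashgrove 4; Claybrook 5; Fernley 14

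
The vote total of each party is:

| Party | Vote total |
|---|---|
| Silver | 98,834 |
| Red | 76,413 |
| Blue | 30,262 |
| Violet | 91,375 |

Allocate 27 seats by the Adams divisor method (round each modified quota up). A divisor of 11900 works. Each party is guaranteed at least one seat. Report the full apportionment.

With modified divisor 11900: modified quotas Silver 8.305, Red 6.421, Blue 2.543, Violet 7.679.
Rounding up: Silver 9, Red 7, Blue 3, Violet 8 (total 27).

Silver: 9; Red: 7; Blue: 3; Violet: 8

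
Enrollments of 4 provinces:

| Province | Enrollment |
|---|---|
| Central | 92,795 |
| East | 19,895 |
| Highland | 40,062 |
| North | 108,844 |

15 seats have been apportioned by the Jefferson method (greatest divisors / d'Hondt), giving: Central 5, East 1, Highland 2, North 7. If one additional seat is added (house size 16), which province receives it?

Central

Priority for the next seat is population ÷ (current seats + 1).
Priorities: Central 15465.833, East 9947.500, Highland 13354.000, North 13605.500.
Highest priority: Central.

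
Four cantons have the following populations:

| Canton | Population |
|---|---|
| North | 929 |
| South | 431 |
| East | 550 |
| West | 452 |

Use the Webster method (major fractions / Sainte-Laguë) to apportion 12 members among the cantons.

North: 5; South: 2; East: 3; West: 2

Standard divisor 2362/12 ≈ 196.833; standard quotas: North 4.720, South 2.190, East 2.794, West 2.296.
Rounding to the nearest integer gives North 5, South 2, East 3, West 2 — total 12, matching the house size, so no adjustment is needed.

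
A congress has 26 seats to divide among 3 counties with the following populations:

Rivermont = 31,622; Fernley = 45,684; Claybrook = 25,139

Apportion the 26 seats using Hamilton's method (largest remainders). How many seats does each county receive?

Rivermont 8, Fernley 12, Claybrook 6

Standard divisor: 102445 ÷ 26 ≈ 3940.192.
Standard quotas: Rivermont 8.0255, Fernley 11.5944, Claybrook 6.3801.
Lower quotas: Rivermont 8, Fernley 11, Claybrook 6 (sum 25, leaving 1 seat).
Remainders in descending order: Fernley 0.5944, Claybrook 0.3801, Rivermont 0.0255.
Largest remainder: Fernley receives the extra seat.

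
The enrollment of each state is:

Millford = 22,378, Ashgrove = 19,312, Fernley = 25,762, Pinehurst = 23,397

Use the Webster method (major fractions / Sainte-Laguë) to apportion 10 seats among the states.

Millford=2, Ashgrove=2, Fernley=3, Pinehurst=3

Standard divisor 90849/10 ≈ 9084.9; standard quotas: Millford 2.463, Ashgrove 2.126, Fernley 2.836, Pinehurst 2.575.
Rounding to the nearest integer gives Millford 2, Ashgrove 2, Fernley 3, Pinehurst 3 — total 10, matching the house size, so no adjustment is needed.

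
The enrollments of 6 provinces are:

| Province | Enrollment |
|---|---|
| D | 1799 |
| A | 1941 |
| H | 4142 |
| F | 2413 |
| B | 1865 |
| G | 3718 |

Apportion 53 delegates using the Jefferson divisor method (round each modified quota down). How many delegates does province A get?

Standard divisor 15878/53 ≈ 299.585; standard quotas: D 6.005, A 6.479, H 13.826, F 8.054, B 6.225, G 12.411.
Rounding down gives 6, 6, 13, 8, 6, 12 = 51 seats, so the divisor must be adjusted.
With modified divisor 280: modified quotas D 6.425, A 6.932, H 14.793, F 8.618, B 6.661, G 13.279.
Rounding down: D 6, A 6, H 14, F 8, B 6, G 13 (total 53).
A receives 6.

6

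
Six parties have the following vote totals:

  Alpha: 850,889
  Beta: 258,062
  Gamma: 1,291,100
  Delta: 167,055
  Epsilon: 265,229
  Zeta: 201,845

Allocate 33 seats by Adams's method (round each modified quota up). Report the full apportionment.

Alpha 9, Beta 3, Gamma 13, Delta 2, Epsilon 3, Zeta 3

Standard divisor 3034180/33 ≈ 91944.848; standard quotas: Alpha 9.254, Beta 2.807, Gamma 14.042, Delta 1.817, Epsilon 2.885, Zeta 2.195.
Rounding up gives 10, 3, 15, 2, 3, 3 = 36 seats, so the divisor must be adjusted.
With modified divisor 99797.5: modified quotas Alpha 8.526, Beta 2.586, Gamma 12.937, Delta 1.674, Epsilon 2.658, Zeta 2.023.
Rounding up: Alpha 9, Beta 3, Gamma 13, Delta 2, Epsilon 3, Zeta 3 (total 33).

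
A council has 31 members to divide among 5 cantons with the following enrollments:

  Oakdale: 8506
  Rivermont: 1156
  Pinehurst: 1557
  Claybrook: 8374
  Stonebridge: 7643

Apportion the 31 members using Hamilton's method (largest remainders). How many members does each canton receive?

Total 27236; standard divisor 27236/31 ≈ 878.581.
Standard quotas: Oakdale 9.6815, Rivermont 1.3158, Pinehurst 1.7722, Claybrook 9.5313, Stonebridge 8.6993.
Lower quotas: Oakdale 9, Rivermont 1, Pinehurst 1, Claybrook 9, Stonebridge 8 (sum 28, leaving 3 seats).
Remainders in descending order: Pinehurst 0.7722, Stonebridge 0.6993, Oakdale 0.6815, Claybrook 0.5313, Rivermont 0.3158.
The surplus seats go to Pinehurst, Stonebridge, Oakdale.

Oakdale: 10, Rivermont: 1, Pinehurst: 2, Claybrook: 9, Stonebridge: 9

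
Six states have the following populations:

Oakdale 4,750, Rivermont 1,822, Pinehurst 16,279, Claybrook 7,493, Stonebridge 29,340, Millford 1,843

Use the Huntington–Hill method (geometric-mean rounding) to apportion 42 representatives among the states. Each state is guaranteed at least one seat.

With divisor 1424: modified quotas Oakdale 3.336, Rivermont 1.279, Pinehurst 11.432, Claybrook 5.262, Stonebridge 20.604, Millford 1.294.
Geometric-mean thresholds: Oakdale √(3·4)=3.464, Rivermont √(1·2)=1.414, Pinehurst √(11·12)=11.489, Claybrook √(5·6)=5.477, Stonebridge √(20·21)=20.494, Millford √(1·2)=1.414.
Each quota rounded against its threshold gives Oakdale 3, Rivermont 1, Pinehurst 11, Claybrook 5, Stonebridge 21, Millford 1 (total 42).

Oakdale 3, Rivermont 1, Pinehurst 11, Claybrook 5, Stonebridge 21, Millford 1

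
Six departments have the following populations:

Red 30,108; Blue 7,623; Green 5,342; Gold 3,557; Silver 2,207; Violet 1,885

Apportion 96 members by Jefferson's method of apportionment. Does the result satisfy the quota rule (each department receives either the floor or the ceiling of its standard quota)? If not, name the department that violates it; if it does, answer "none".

Standard quotas: Red 56.985, Blue 14.428, Green 10.111, Gold 6.732, Silver 4.177, Violet 3.568.
Jefferson allocation: Red 59, Blue 14, Green 10, Gold 6, Silver 4, Violet 3.
Red has quota 56.985 (lower 56, upper 57) but receives 59 — outside the quota interval.

Red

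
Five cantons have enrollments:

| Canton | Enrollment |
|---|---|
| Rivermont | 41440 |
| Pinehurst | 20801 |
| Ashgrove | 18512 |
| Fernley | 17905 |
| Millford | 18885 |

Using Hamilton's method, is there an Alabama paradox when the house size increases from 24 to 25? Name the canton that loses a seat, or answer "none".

none

At 24 seats: Rivermont 8, Pinehurst 4, Ashgrove 4, Fernley 4, Millford 4.
At 25 seats: Rivermont 9, Pinehurst 4, Ashgrove 4, Fernley 4, Millford 4.
No canton's allocation decreased.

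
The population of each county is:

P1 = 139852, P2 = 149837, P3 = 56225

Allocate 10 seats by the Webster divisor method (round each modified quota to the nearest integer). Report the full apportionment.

Standard divisor 345914/10 ≈ 34591.4; standard quotas: P1 4.043, P2 4.332, P3 1.625.
Rounding to the nearest integer gives P1 4, P2 4, P3 2 — total 10, matching the house size, so no adjustment is needed.

P1 4, P2 4, P3 2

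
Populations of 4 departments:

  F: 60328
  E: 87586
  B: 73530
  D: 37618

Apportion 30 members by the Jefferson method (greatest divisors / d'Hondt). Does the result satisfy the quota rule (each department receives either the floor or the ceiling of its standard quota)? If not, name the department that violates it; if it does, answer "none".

none

Standard quotas: F 6.986, E 10.143, B 8.515, D 4.356.
Jefferson allocation: F 7, E 10, B 9, D 4.
Every allocation lies between the lower and upper quota.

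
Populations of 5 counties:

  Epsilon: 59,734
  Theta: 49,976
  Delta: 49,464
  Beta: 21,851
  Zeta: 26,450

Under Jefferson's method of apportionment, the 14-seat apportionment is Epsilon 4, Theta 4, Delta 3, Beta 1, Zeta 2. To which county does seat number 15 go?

Delta

Priority for the next seat is population ÷ (current seats + 1).
Priorities: Epsilon 11946.800, Theta 9995.200, Delta 12366.000, Beta 10925.500, Zeta 8816.667.
Highest priority: Delta.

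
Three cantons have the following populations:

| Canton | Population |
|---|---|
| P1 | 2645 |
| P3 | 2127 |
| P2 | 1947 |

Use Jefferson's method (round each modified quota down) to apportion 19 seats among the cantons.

Standard divisor 6719/19 ≈ 353.632; standard quotas: P1 7.480, P3 6.015, P2 5.506.
Rounding down gives 7, 6, 5 = 18 seats, so the divisor must be adjusted.
With modified divisor 328: modified quotas P1 8.064, P3 6.485, P2 5.936.
Rounding down: P1 8, P3 6, P2 5 (total 19).

P1 8, P3 6, P2 5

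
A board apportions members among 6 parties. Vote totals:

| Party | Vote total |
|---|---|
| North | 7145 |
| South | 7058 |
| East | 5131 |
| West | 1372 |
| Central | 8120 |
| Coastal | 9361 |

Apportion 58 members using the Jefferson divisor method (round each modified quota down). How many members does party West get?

2

Standard divisor 38187/58 ≈ 658.397; standard quotas: North 10.852, South 10.720, East 7.793, West 2.084, Central 12.333, Coastal 14.218.
Rounding down gives 10, 10, 7, 2, 12, 14 = 55 seats, so the divisor must be adjusted.
With modified divisor 630: modified quotas North 11.341, South 11.203, East 8.144, West 2.178, Central 12.889, Coastal 14.859.
Rounding down: North 11, South 11, East 8, West 2, Central 12, Coastal 14 (total 58).
West receives 2.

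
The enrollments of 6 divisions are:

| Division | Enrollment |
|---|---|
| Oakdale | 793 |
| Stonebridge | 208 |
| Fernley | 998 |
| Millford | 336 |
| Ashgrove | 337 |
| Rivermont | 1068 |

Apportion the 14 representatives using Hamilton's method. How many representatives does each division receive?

Total 3740; standard divisor 3740/14 ≈ 267.143.
Standard quotas: Oakdale 2.968, Stonebridge 0.779, Fernley 3.736, Millford 1.258, Ashgrove 1.261, Rivermont 3.998.
Lower quotas: Oakdale 2, Stonebridge 0, Fernley 3, Millford 1, Ashgrove 1, Rivermont 3 (sum 10, leaving 4 seats).
Remainders in descending order: Rivermont 0.998, Oakdale 0.968, Stonebridge 0.779, Fernley 0.736, Ashgrove 0.261, Millford 0.258.
Largest remainders: Rivermont, Oakdale, Stonebridge, Fernley receive the extra seats.

Oakdale 3, Stonebridge 1, Fernley 4, Millford 1, Ashgrove 1, Rivermont 4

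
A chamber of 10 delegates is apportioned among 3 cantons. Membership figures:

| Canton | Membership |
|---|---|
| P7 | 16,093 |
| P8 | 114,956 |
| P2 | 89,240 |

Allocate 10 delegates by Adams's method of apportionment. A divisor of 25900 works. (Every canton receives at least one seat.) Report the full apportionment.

With modified divisor 25900: modified quotas P7 0.621, P8 4.438, P2 3.446.
Rounding up: P7 1, P8 5, P2 4 (total 10).

P7=1, P8=5, P2=4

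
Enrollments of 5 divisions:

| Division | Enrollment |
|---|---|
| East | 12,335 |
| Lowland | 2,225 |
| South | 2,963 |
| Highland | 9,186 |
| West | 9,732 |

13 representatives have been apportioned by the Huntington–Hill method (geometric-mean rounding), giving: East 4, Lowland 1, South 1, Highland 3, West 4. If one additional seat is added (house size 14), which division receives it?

East

Priority for the next seat is population ÷ (√(s·(s+1))).
Priorities: East 2758.190, Lowland 1573.313, South 2095.157, Highland 2651.770, West 2176.141.
Highest priority: East.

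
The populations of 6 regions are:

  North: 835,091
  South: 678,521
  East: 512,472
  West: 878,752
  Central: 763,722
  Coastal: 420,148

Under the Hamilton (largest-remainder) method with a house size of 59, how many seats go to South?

10

Total 4088706; standard divisor 4088706/59 ≈ 69300.102.
Standard quotas: North 12.0504, South 9.7911, East 7.3950, West 12.6804, Central 11.0205, Coastal 6.0627.
Lower quotas: North 12, South 9, East 7, West 12, Central 11, Coastal 6 (sum 57, leaving 2 seats).
Remainders in descending order: South 0.7911, West 0.6804, East 0.3950, Coastal 0.0627, North 0.0504, Central 0.0205.
The surplus seats go to South, West.
South receives 10.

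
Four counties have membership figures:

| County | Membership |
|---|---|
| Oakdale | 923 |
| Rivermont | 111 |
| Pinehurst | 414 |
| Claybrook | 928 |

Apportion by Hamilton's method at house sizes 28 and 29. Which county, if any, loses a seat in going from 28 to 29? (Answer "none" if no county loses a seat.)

none

At 28 seats: Oakdale 11, Rivermont 1, Pinehurst 5, Claybrook 11.
At 29 seats: Oakdale 11, Rivermont 2, Pinehurst 5, Claybrook 11.
No county's allocation decreased.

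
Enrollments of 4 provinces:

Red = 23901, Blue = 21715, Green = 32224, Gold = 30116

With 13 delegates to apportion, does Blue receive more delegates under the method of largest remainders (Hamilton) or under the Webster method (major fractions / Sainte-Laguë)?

Hamilton: Red 3, Blue 2, Green 4, Gold 4.
Webster: Red 3, Blue 3, Green 4, Gold 3.
Blue gets 2 under Hamilton and 3 under Webster.

Webster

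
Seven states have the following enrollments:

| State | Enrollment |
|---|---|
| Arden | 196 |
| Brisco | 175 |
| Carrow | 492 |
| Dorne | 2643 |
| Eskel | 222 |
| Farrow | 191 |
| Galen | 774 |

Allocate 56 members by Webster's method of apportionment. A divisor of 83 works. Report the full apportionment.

Arden: 2; Brisco: 2; Carrow: 6; Dorne: 32; Eskel: 3; Farrow: 2; Galen: 9

With modified divisor 83: modified quotas Arden 2.361, Brisco 2.108, Carrow 5.928, Dorne 31.843, Eskel 2.675, Farrow 2.301, Galen 9.325.
Rounding to the nearest integer: Arden 2, Brisco 2, Carrow 6, Dorne 32, Eskel 3, Farrow 2, Galen 9 (total 56).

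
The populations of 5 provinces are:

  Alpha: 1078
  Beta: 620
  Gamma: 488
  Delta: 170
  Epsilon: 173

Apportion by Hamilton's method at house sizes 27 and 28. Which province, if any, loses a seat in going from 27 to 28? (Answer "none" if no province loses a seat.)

none

At 27 seats: Alpha 11, Beta 7, Gamma 5, Delta 2, Epsilon 2.
At 28 seats: Alpha 12, Beta 7, Gamma 5, Delta 2, Epsilon 2.
No province's allocation decreased.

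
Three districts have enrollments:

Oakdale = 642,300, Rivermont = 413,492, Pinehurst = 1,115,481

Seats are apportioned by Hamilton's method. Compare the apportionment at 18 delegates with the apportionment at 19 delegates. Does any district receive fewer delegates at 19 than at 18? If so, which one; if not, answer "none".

At 18 seats: Oakdale 5, Rivermont 4, Pinehurst 9.
At 19 seats: Oakdale 6, Rivermont 3, Pinehurst 10.
Rivermont drops from 4 to 3.

Rivermont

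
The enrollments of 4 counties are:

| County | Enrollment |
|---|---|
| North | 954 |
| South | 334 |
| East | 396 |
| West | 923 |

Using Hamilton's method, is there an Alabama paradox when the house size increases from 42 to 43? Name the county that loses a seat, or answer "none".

South

At 42 seats: North 15, South 6, East 6, West 15.
At 43 seats: North 16, South 5, East 7, West 15.
South drops from 6 to 5.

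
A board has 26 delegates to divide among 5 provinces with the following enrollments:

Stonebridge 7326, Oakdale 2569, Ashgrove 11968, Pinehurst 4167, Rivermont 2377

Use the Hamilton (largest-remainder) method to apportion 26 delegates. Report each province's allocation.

Total 28407; standard divisor 28407/26 ≈ 1092.577.
Standard quotas: Stonebridge 6.7052, Oakdale 2.3513, Ashgrove 10.9539, Pinehurst 3.8139, Rivermont 2.1756.
Lower quotas: Stonebridge 6, Oakdale 2, Ashgrove 10, Pinehurst 3, Rivermont 2 (sum 23, leaving 3 seats).
Remainders in descending order: Ashgrove 0.9539, Pinehurst 0.8139, Stonebridge 0.7052, Oakdale 0.3513, Rivermont 0.1756.
The surplus seats go to Ashgrove, Pinehurst, Stonebridge.

Stonebridge 7; Oakdale 2; Ashgrove 11; Pinehurst 4; Rivermont 2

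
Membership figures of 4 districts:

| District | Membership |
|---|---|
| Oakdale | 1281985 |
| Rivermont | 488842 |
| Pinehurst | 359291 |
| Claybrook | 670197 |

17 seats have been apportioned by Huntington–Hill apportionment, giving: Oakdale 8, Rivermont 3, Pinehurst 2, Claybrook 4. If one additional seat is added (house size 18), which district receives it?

Priority for the next seat is population ÷ (√(s·(s+1))).
Priorities: Oakdale 151083.381, Rivermont 141116.530, Pinehurst 146679.937, Claybrook 149860.605.
Highest priority: Oakdale.

Oakdale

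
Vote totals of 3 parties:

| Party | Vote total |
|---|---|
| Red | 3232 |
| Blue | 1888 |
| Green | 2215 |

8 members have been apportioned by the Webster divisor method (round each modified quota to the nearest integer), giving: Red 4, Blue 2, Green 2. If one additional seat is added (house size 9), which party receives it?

Green

Priority for the next seat is population ÷ (current seats + 0.5).
Priorities: Red 718.222, Blue 755.200, Green 886.000.
Highest priority: Green.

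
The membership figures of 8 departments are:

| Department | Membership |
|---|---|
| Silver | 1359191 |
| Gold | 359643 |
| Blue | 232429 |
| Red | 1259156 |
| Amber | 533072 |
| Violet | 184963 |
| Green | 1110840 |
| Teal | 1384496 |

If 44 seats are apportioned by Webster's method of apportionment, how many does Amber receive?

Standard divisor 6423790/44 ≈ 145995.227; standard quotas: Silver 9.310, Gold 2.463, Blue 1.592, Red 8.625, Amber 3.651, Violet 1.267, Green 7.609, Teal 9.483.
Rounding to the nearest integer gives Silver 9, Gold 2, Blue 2, Red 9, Amber 4, Violet 1, Green 8, Teal 9 — total 44, matching the house size, so no adjustment is needed.
Amber receives 4.

4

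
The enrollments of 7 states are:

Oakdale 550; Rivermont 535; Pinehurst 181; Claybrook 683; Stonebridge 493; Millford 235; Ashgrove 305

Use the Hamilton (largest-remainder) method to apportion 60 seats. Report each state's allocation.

Oakdale 11; Rivermont 11; Pinehurst 3; Claybrook 14; Stonebridge 10; Millford 5; Ashgrove 6

The standard divisor is 2982/60 ≈ 49.7.
Standard quotas: Oakdale 11.066, Rivermont 10.765, Pinehurst 3.642, Claybrook 13.742, Stonebridge 9.920, Millford 4.728, Ashgrove 6.137.
Lower quotas: Oakdale 11, Rivermont 10, Pinehurst 3, Claybrook 13, Stonebridge 9, Millford 4, Ashgrove 6 (sum 56, leaving 4 seats).
Remainders in descending order: Stonebridge 0.920, Rivermont 0.765, Claybrook 0.742, Millford 0.728, Pinehurst 0.642, Ashgrove 0.137, Oakdale 0.066.
The surplus seats go to Stonebridge, Rivermont, Claybrook, Millford.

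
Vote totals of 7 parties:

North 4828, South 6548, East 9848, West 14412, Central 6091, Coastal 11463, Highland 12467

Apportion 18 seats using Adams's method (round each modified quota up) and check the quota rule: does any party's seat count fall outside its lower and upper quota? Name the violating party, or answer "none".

none

Standard quotas: North 1.324, South 1.795, East 2.700, West 3.951, Central 1.670, Coastal 3.143, Highland 3.418.
Adams allocation: North 2, South 2, East 3, West 3, Central 2, Coastal 3, Highland 3.
Every allocation lies between the lower and upper quota.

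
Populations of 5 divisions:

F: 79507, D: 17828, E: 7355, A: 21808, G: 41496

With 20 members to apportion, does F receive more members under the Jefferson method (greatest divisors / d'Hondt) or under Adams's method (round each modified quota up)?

Jefferson: F 10, D 2, E 1, A 2, G 5.
Adams: F 9, D 2, E 1, A 3, G 5.
F gets 10 under Jefferson and 9 under Adams.

Jefferson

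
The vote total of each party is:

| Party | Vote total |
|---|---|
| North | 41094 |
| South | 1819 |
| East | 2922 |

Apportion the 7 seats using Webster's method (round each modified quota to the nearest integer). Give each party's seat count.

Standard divisor 45835/7 ≈ 6547.857; standard quotas: North 6.276, South 0.278, East 0.446.
Rounding to the nearest integer gives 6, 0, 0 = 6 seats, so the divisor must be adjusted.
With modified divisor 6100: modified quotas North 6.737, South 0.298, East 0.479.
Rounding to the nearest integer: North 7, South 0, East 0 (total 7).

North 7; South 0; East 0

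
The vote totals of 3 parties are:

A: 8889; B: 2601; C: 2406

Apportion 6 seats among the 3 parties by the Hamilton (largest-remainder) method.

A 4; B 1; C 1

The standard divisor is 13896/6 = 2316.
Standard quotas: A 3.8381, B 1.1231, C 1.0389.
Lower quotas: A 3, B 1, C 1 (sum 5, leaving 1 seat).
Remainders in descending order: A 0.8381, B 0.1231, C 0.0389.
Largest remainder: A receives the extra seat.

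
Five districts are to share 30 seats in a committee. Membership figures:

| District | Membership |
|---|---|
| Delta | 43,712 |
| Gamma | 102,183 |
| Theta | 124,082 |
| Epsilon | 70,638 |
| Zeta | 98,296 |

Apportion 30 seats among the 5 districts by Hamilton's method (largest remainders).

Total 438911; standard divisor 438911/30 ≈ 14630.367.
Standard quotas: Delta 2.9878, Gamma 6.9843, Theta 8.4811, Epsilon 4.8282, Zeta 6.7186.
Lower quotas: Delta 2, Gamma 6, Theta 8, Epsilon 4, Zeta 6 (sum 26, leaving 4 seats).
Remainders in descending order: Delta 0.9878, Gamma 0.9843, Epsilon 0.8282, Zeta 0.7186, Theta 0.4811.
The surplus seats go to Delta, Gamma, Epsilon, Zeta.

Delta: 3; Gamma: 7; Theta: 8; Epsilon: 5; Zeta: 7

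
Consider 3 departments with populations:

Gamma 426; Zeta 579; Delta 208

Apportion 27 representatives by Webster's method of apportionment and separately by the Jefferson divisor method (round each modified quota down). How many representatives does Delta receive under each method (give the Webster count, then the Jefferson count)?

Webster: Gamma 9, Zeta 13, Delta 5.
Jefferson: Gamma 10, Zeta 13, Delta 4.
Delta gets 5 under Webster and 4 under Jefferson.

5 and 4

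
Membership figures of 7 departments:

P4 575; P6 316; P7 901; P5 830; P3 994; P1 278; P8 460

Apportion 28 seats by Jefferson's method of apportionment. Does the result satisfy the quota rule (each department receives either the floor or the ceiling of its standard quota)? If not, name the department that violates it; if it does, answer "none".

Standard quotas: P4 3.698, P6 2.032, P7 5.794, P5 5.338, P3 6.392, P1 1.788, P8 2.958.
Jefferson allocation: P4 4, P6 2, P7 6, P5 5, P3 7, P1 1, P8 3.
Every allocation lies between the lower and upper quota.

none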